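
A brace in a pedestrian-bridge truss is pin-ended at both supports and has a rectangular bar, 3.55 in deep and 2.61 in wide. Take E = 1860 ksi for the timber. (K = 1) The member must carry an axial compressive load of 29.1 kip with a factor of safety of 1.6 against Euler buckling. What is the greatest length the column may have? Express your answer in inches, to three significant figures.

L_max ≈ 45.5 in

Buckling occurs about the weak axis: I_min = h·b³/12 with b = 2.61 in (the shorter side).
I_min = 3.55×2.61³/12 = 5.260 in⁴
Required critical load P_cr = n·P = 1.6 × 29.1 = 46.56 kip = 4.656×10^4 lb
From P_cr = π²EI/(K·L)²:  L = (1/K)·√(π²EI/P_cr) = (1/1)·√(π²×1.86×10^6×5.260/4.656×10^4)
L = 45.5 in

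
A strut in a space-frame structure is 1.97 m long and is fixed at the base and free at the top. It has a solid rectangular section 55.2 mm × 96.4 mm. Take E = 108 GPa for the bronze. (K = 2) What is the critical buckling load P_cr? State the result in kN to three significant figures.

P_cr ≈ 92.8 kN

Buckling occurs about the weak axis: I_min = h·b³/12 with b = 55.2 mm (the shorter side).
I_min = 96.4×55.2³/12 = 1.351×10^6 mm⁴
I = 1.351×10^6 mm⁴ = 1.351×10^-6 m⁴
Effective length L_e = K·L = 2 × 1.97 = 3.940 m
P_cr = π²EI / L_e² = π² × 108×10⁹ × 1.351×10^-6 / 3.940² = 9.278×10^4 N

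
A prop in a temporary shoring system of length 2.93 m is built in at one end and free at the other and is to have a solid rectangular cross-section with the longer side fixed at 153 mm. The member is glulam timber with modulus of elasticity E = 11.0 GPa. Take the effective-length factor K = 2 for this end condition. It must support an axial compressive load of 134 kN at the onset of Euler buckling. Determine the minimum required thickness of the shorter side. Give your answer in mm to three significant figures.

L_e = K·L = 2 × 2.93 = 5.860 m
Required I = P_cr·L_e²/(π²E) = 1.340×10^5 × 5.860² / (π² × 1.10×10^10) = 4.238×10^-5 m⁴
I_req = 4.238×10^7 mm⁴
Rectangle, weak axis: I_min = h·b³/12 with h = 153 mm fixed  ⇒  b = (12I/h)^(1/3) = 149 mm

b ≈ 149 mm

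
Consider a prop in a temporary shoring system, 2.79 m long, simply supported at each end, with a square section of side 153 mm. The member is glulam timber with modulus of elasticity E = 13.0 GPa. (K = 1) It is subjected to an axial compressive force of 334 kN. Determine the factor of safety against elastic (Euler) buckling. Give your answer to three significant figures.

I = a⁴/12 = 153⁴/12 = 4.567×10^7 mm⁴
I = 4.567×10^7 mm⁴ = 4.567×10^-5 m⁴
Effective length L_e = K·L = 1 × 2.79 = 2.790 m
P_cr = π²EI / L_e² = π² × 13.0×10⁹ × 4.567×10^-5 / 2.790² = 7.527×10^5 N
Factor of safety n = P_cr / P = 752.70 / 334 = 2.25

n ≈ 2.25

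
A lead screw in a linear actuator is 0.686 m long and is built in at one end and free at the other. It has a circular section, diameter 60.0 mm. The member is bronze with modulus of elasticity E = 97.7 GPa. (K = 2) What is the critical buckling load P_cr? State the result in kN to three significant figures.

I = πd⁴/64 = π×60.0⁴/64 = 6.362×10^5 mm⁴
I = 6.362×10^5 mm⁴ = 6.362×10^-7 m⁴
Effective length L_e = K·L = 2 × 0.686 = 1.372 m
P_cr = π²EI / L_e² = π² × 97.7×10⁹ × 6.362×10^-7 / 1.372² = 3.259×10^5 N

P_cr ≈ 326 kN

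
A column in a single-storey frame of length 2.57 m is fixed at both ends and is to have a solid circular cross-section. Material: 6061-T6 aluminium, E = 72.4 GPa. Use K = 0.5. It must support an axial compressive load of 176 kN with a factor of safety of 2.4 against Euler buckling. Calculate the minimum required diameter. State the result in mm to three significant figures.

d ≈ 66.8 mm

Required P_cr = n·P = 2.4 × 176 = 422.4 kN
L_e = K·L = 0.5 × 2.57 = 1.285 m
Required I = P_cr·L_e²/(π²E) = 4.224×10^5 × 1.285² / (π² × 7.24×10^10) = 9.761×10^-7 m⁴
I_req = 9.761×10^5 mm⁴
Solid circle: I = πd⁴/64  ⇒  d = (64I/π)^(1/4) = (64×9.761×10^5/π)^(1/4) = 66.8 mm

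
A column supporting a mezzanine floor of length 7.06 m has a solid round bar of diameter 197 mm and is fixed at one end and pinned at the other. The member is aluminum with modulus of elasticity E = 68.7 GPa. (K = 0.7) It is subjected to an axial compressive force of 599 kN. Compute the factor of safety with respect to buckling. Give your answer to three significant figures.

I = πd⁴/64 = π×197⁴/64 = 7.393×10^7 mm⁴
I = 7.393×10^7 mm⁴ = 7.393×10^-5 m⁴
Effective length L_e = K·L = 0.7 × 7.06 = 4.942 m
P_cr = π²EI / L_e² = π² × 68.7×10⁹ × 7.393×10^-5 / 4.942² = 2.053×10^6 N
Factor of safety n = P_cr / P = 2052.5 / 599 = 3.43

n ≈ 3.43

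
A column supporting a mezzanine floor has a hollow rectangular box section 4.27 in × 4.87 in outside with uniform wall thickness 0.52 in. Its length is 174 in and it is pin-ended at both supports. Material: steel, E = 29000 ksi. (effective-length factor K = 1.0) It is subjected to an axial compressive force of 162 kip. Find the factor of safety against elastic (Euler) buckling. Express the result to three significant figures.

n ≈ 1.22

Inner dimensions: h_i = 4.87 − 2×0.52 = 3.830 in, b_i = 4.27 − 2×0.52 = 3.230 in
Weak-axis I_min = (h_o·b_o³ − h_i·b_i³)/12 with b_o = 4.27, b_i = 3.230 in (shorter outer/inner sides).
I_min = (4.87×4.27³ − 3.830×3.230³)/12 = 20.84 in⁴
Effective length L_e = K·L = 1 × 174 = 174.0 in
P_cr = π²EI / L_e² = π² × 29000×10³ × 20.84 / 174.0² = 1.970×10^5 lb
Factor of safety n = P_cr / P = 197.02 / 162 = 1.22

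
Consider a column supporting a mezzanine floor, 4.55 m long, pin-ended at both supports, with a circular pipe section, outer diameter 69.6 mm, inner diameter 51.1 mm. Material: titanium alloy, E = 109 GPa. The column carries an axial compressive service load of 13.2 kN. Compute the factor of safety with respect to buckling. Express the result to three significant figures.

n ≈ 3.22

d_o = 69.6 mm, d_i = 51.1 mm
I = π(d_o⁴ − d_i⁴)/64 = π(69.6⁴ − 51.10⁴)/64 = 8.172×10^5 mm⁴
I = 8.172×10^5 mm⁴ = 8.172×10^-7 m⁴
Effective length L_e = K·L = 1 × 4.55 = 4.550 m
P_cr = π²EI / L_e² = π² × 109×10⁹ × 8.172×10^-7 / 4.550² = 4.246×10^4 N
Factor of safety n = P_cr / P = 42.464 / 13.2 = 3.22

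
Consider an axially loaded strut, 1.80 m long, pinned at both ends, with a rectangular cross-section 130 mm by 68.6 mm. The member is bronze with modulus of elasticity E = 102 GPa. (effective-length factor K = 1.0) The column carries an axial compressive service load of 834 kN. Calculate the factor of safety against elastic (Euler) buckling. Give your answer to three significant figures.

n ≈ 1.30

Buckling occurs about the weak axis: I_min = h·b³/12 with b = 68.6 mm (the shorter side).
I_min = 130×68.6³/12 = 3.497×10^6 mm⁴
I = 3.497×10^6 mm⁴ = 3.497×10^-6 m⁴
Effective length L_e = K·L = 1 × 1.80 = 1.800 m
P_cr = π²EI / L_e² = π² × 102×10⁹ × 3.497×10^-6 / 1.800² = 1.087×10^6 N
Factor of safety n = P_cr / P = 1086.6 / 834 = 1.30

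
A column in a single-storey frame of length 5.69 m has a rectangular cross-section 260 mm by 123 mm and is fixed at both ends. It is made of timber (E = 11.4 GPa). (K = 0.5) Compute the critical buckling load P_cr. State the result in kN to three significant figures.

Buckling occurs about the weak axis: I_min = h·b³/12 with b = 123 mm (the shorter side).
I_min = 260×123³/12 = 4.032×10^7 mm⁴
I = 4.032×10^7 mm⁴ = 4.032×10^-5 m⁴
Effective length L_e = K·L = 0.5 × 5.69 = 2.845 m
P_cr = π²EI / L_e² = π² × 11.4×10⁹ × 4.032×10^-5 / 2.845² = 5.605×10^5 N

P_cr ≈ 560 kN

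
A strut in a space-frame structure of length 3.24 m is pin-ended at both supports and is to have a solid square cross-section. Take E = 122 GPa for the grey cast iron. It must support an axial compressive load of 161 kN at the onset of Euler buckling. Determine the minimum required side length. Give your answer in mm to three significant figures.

a ≈ 64.1 mm

L_e = K·L = 1 × 3.24 = 3.240 m
Required I = P_cr·L_e²/(π²E) = 1.610×10^5 × 3.240² / (π² × 1.22×10^11) = 1.404×10^-6 m⁴
I_req = 1.404×10^6 mm⁴
Solid square: I = a⁴/12  ⇒  a = (12I)^(1/4) = (12×1.404×10^6)^(1/4) = 64.1 mm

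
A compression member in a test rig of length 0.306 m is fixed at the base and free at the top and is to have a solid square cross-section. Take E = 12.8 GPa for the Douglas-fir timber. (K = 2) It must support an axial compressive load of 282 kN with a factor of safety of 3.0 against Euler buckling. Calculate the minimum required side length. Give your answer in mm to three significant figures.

Required P_cr = n·P = 3.0 × 282 = 846.0 kN
L_e = K·L = 2 × 0.306 = 0.6120 m
Required I = P_cr·L_e²/(π²E) = 8.460×10^5 × 0.6120² / (π² × 1.28×10^10) = 2.508×10^-6 m⁴
I_req = 2.508×10^6 mm⁴
Solid square: I = a⁴/12  ⇒  a = (12I)^(1/4) = (12×2.508×10^6)^(1/4) = 74.1 mm

a ≈ 74.1 mm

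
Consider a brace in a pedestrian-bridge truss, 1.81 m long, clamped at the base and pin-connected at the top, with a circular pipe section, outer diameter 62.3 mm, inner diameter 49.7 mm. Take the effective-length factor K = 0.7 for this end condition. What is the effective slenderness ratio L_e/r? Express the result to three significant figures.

d_o = 62.3 mm, d_i = 49.7 mm
I = π(d_o⁴ − d_i⁴)/64 = π(62.3⁴ − 49.70⁴)/64 = 4.400×10^5 mm⁴
A = 1.108×10^3 mm²;  r_min = √(I/A) = √(4.400×10^5/1.108×10^3) = 19.92 mm
L_e = K·L = 0.7 × 1.81 m = 1.267 m = 1267.0 mm
λ = L_e / r_min = 1267.0 / 19.92 = 63.6

λ ≈ 63.6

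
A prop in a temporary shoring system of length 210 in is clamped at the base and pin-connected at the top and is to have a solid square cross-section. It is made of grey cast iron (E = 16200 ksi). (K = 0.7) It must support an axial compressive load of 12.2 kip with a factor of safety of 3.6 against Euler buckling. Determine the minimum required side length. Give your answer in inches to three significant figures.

a ≈ 2.91 in

Required P_cr = n·P = 3.6 × 12.2 = 43.92 kip
L_e = K·L = 0.7 × 210 = 147.0 in
Required I = P_cr·L_e²/(π²E) = 4.392×10^4 × 147.0² / (π² × 1.62×10^7) = 5.936 in⁴
Solid square: I = a⁴/12  ⇒  a = (12I)^(1/4) = (12×5.936)^(1/4) = 2.91 in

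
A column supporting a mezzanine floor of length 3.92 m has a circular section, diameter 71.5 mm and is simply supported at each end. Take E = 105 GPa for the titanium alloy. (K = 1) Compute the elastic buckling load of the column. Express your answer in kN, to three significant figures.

I = πd⁴/64 = π×71.5⁴/64 = 1.283×10^6 mm⁴
I = 1.283×10^6 mm⁴ = 1.283×10^-6 m⁴
Effective length L_e = K·L = 1 × 3.92 = 3.920 m
P_cr = π²EI / L_e² = π² × 105×10⁹ × 1.283×10^-6 / 3.920² = 8.652×10^4 N

P_cr ≈ 86.5 kN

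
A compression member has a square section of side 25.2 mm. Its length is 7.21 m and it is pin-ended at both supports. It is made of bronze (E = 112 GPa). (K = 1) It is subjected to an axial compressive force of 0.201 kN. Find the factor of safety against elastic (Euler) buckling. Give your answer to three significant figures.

I = a⁴/12 = 25.2⁴/12 = 3.361×10^4 mm⁴
I = 3.361×10^4 mm⁴ = 3.361×10^-8 m⁴
Effective length L_e = K·L = 1 × 7.21 = 7.210 m
P_cr = π²EI / L_e² = π² × 112×10⁹ × 3.361×10^-8 / 7.210² = 714.6 N
Factor of safety n = P_cr / P = 0.71461 / 0.201 = 3.56

n ≈ 3.56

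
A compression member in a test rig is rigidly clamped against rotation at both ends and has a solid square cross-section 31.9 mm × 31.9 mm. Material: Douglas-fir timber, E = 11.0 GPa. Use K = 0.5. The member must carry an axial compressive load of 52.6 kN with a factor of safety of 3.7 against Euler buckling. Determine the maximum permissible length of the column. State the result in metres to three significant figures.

L_max ≈ 0.439 m

I = a⁴/12 = 31.9⁴/12 = 8.629×10^4 mm⁴
I = 8.629×10^-8 m⁴
Required critical load P_cr = n·P = 3.7 × 52.6 = 194.6 kN = 1.946×10^5 N
From P_cr = π²EI/(K·L)²:  L = (1/K)·√(π²EI/P_cr) = (1/0.5)·√(π²×1.10×10^10×8.629×10^-8/1.946×10^5)
L = 0.439 m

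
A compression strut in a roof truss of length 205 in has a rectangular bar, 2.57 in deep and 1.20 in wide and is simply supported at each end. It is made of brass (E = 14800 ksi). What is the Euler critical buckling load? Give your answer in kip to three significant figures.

P_cr ≈ 1.29 kip

Buckling occurs about the weak axis: I_min = h·b³/12 with b = 1.20 in (the shorter side).
I_min = 2.57×1.20³/12 = 0.3701 in⁴
Effective length L_e = K·L = 1 × 205 = 205.0 in
P_cr = π²EI / L_e² = π² × 14800×10³ × 0.3701 / 205.0² = 1.286×10^3 lb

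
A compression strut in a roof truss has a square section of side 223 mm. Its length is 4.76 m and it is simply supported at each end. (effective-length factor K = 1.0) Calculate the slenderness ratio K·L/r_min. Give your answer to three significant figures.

λ ≈ 73.9

For a square r = a/√12 = 223/√12 = 64.37 mm
L_e = K·L = 1 × 4.76 m = 4.760 m = 4760.0 mm
λ = L_e / r_min = 4760.0 / 64.37 = 73.9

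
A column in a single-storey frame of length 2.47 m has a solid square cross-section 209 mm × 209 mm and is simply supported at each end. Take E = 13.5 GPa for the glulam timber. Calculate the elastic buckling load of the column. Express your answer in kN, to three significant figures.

P_cr ≈ 3470 kN

I = a⁴/12 = 209⁴/12 = 1.590×10^8 mm⁴
I = 1.590×10^8 mm⁴ = 1.590×10^-4 m⁴
Effective length L_e = K·L = 1 × 2.47 = 2.470 m
P_cr = π²EI / L_e² = π² × 13.5×10⁹ × 1.590×10^-4 / 2.470² = 3.473×10^6 N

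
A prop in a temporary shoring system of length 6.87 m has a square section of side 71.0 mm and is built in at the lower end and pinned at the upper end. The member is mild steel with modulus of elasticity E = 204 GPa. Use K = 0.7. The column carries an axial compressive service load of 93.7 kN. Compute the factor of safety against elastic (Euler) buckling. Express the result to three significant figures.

n ≈ 1.97

I = a⁴/12 = 71.0⁴/12 = 2.118×10^6 mm⁴
I = 2.118×10^6 mm⁴ = 2.118×10^-6 m⁴
Effective length L_e = K·L = 0.7 × 6.87 = 4.809 m
P_cr = π²EI / L_e² = π² × 204×10⁹ × 2.118×10^-6 / 4.809² = 1.844×10^5 N
Factor of safety n = P_cr / P = 184.36 / 93.7 = 1.97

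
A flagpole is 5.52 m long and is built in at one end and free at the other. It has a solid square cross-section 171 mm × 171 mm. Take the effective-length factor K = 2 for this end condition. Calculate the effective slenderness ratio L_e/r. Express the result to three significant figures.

For a square r = a/√12 = 171/√12 = 49.36 mm
L_e = K·L = 2 × 5.52 m = 11.04 m = 11040 mm
λ = L_e / r_min = 11040 / 49.36 = 224

λ ≈ 224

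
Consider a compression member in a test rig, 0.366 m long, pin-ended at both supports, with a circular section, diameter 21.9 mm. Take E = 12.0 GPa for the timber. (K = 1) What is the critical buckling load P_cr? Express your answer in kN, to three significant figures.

I = πd⁴/64 = π×21.9⁴/64 = 1.129×10^4 mm⁴
I = 1.129×10^4 mm⁴ = 1.129×10^-8 m⁴
Effective length L_e = K·L = 1 × 0.366 = 0.3660 m
P_cr = π²EI / L_e² = π² × 12.0×10⁹ × 1.129×10^-8 / 0.3660² = 9.983×10^3 N

P_cr ≈ 9.98 kN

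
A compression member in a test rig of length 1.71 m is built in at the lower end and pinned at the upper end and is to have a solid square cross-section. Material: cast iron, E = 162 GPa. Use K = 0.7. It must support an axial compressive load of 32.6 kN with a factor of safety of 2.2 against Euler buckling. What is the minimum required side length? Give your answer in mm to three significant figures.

a ≈ 29.6 mm

Required P_cr = n·P = 2.2 × 32.6 = 71.72 kN
L_e = K·L = 0.7 × 1.71 = 1.197 m
Required I = P_cr·L_e²/(π²E) = 7.172×10^4 × 1.197² / (π² × 1.62×10^11) = 6.427×10^-8 m⁴
I_req = 6.427×10^4 mm⁴
Solid square: I = a⁴/12  ⇒  a = (12I)^(1/4) = (12×6.427×10^4)^(1/4) = 29.6 mm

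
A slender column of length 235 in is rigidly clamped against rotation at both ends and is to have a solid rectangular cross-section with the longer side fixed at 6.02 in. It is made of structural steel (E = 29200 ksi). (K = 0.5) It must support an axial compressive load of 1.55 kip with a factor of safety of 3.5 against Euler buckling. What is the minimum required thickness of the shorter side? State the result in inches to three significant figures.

Required P_cr = n·P = 3.5 × 1.55 = 5.425 kip
L_e = K·L = 0.5 × 235 = 117.5 in
Required I = P_cr·L_e²/(π²E) = 5.425×10^3 × 117.5² / (π² × 2.92×10^7) = 0.2599 in⁴
Rectangle, weak axis: I_min = h·b³/12 with h = 6.02 in fixed  ⇒  b = (12I/h)^(1/3) = 0.803 in

b ≈ 0.803 in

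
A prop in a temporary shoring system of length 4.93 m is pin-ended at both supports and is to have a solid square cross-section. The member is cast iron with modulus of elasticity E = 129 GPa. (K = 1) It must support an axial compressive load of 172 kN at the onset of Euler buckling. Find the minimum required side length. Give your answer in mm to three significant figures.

a ≈ 79.2 mm

L_e = K·L = 1 × 4.93 = 4.930 m
Required I = P_cr·L_e²/(π²E) = 1.720×10^5 × 4.930² / (π² × 1.29×10^11) = 3.283×10^-6 m⁴
I_req = 3.283×10^6 mm⁴
Solid square: I = a⁴/12  ⇒  a = (12I)^(1/4) = (12×3.283×10^6)^(1/4) = 79.2 mm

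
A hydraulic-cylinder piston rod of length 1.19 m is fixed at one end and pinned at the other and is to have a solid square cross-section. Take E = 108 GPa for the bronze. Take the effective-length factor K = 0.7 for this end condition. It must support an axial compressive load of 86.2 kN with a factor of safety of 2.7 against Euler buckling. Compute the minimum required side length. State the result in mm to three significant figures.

Required P_cr = n·P = 2.7 × 86.2 = 232.7 kN
L_e = K·L = 0.7 × 1.19 = 0.8330 m
Required I = P_cr·L_e²/(π²E) = 2.327×10^5 × 0.8330² / (π² × 1.08×10^11) = 1.515×10^-7 m⁴
I_req = 1.515×10^5 mm⁴
Solid square: I = a⁴/12  ⇒  a = (12I)^(1/4) = (12×1.515×10^5)^(1/4) = 36.7 mm

a ≈ 36.7 mm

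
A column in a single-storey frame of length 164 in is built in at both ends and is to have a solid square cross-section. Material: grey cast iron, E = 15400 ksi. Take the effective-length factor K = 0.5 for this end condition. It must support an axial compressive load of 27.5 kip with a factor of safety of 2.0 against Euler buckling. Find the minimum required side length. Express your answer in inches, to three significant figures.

Required P_cr = n·P = 2.0 × 27.5 = 55.00 kip
L_e = K·L = 0.5 × 164 = 82.00 in
Required I = P_cr·L_e²/(π²E) = 5.500×10^4 × 82.00² / (π² × 1.54×10^7) = 2.433 in⁴
Solid square: I = a⁴/12  ⇒  a = (12I)^(1/4) = (12×2.433)^(1/4) = 2.32 in

a ≈ 2.32 in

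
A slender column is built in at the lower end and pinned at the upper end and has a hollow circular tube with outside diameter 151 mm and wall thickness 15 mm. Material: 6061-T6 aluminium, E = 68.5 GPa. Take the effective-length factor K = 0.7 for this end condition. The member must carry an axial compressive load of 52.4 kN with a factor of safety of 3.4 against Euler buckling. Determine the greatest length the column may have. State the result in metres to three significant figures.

L_max ≈ 10.8 m

Inner diameter d_i = 151 − 2×15 = 121.0 mm
I = π(d_o⁴ − d_i⁴)/64 = π(151⁴ − 121.0⁴)/64 = 1.500×10^7 mm⁴
I = 1.500×10^-5 m⁴
Required critical load P_cr = n·P = 3.4 × 52.4 = 178.2 kN = 1.782×10^5 N
From P_cr = π²EI/(K·L)²:  L = (1/K)·√(π²EI/P_cr) = (1/0.7)·√(π²×6.85×10^10×1.500×10^-5/1.782×10^5)
L = 10.8 m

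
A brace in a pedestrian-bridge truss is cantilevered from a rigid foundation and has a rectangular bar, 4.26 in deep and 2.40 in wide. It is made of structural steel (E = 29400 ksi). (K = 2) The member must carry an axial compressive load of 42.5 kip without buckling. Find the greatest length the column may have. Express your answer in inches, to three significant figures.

Buckling occurs about the weak axis: I_min = h·b³/12 with b = 2.40 in (the shorter side).
I_min = 4.26×2.40³/12 = 4.908 in⁴
At the buckling limit P_cr = P = 4.250×10^4 lb
From P_cr = π²EI/(K·L)²:  L = (1/K)·√(π²EI/P_cr) = (1/2)·√(π²×2.94×10^7×4.908/4.250×10^4)
L = 91.5 in

L_max ≈ 91.5 in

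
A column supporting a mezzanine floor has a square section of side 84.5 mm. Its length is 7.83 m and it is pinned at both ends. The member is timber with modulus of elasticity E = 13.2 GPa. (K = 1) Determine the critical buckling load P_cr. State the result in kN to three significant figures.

P_cr ≈ 9.03 kN

I = a⁴/12 = 84.5⁴/12 = 4.249×10^6 mm⁴
I = 4.249×10^6 mm⁴ = 4.249×10^-6 m⁴
Effective length L_e = K·L = 1 × 7.83 = 7.830 m
P_cr = π²EI / L_e² = π² × 13.2×10⁹ × 4.249×10^-6 / 7.830² = 9.028×10^3 N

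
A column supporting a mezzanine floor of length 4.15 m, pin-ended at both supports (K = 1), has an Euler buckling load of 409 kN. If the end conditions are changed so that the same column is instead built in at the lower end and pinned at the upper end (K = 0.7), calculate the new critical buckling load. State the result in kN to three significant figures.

P_cr ∝ 1/K², so P_cr,new = P_cr,old × (K_old/K_new)² = 409 × (1/0.7)²
= 409 × 2.041 = 835 kN

P_cr ≈ 835 kN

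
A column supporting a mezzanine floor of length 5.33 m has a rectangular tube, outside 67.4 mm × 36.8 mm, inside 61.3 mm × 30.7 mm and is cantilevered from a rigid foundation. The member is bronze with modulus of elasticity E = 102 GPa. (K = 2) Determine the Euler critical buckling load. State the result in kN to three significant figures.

P_cr ≈ 1.17 kN

Weak-axis I_min = (h_o·b_o³ − h_i·b_i³)/12 with b_o = 36.8, b_i = 30.70 mm (shorter outer/inner sides).
I_min = (67.4×36.8³ − 61.30×30.70³)/12 = 1.321×10^5 mm⁴
I = 1.321×10^5 mm⁴ = 1.321×10^-7 m⁴
Effective length L_e = K·L = 2 × 5.33 = 10.66 m
P_cr = π²EI / L_e² = π² × 102×10⁹ × 1.321×10^-7 / 10.66² = 1.170×10^3 N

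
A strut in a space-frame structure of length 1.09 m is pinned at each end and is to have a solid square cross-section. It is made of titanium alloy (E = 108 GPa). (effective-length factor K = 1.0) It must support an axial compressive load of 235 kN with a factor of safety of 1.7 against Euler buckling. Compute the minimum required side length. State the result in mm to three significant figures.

Required P_cr = n·P = 1.7 × 235 = 399.5 kN
L_e = K·L = 1 × 1.09 = 1.090 m
Required I = P_cr·L_e²/(π²E) = 3.995×10^5 × 1.090² / (π² × 1.08×10^11) = 4.453×10^-7 m⁴
I_req = 4.453×10^5 mm⁴
Solid square: I = a⁴/12  ⇒  a = (12I)^(1/4) = (12×4.453×10^5)^(1/4) = 48.1 mm

a ≈ 48.1 mm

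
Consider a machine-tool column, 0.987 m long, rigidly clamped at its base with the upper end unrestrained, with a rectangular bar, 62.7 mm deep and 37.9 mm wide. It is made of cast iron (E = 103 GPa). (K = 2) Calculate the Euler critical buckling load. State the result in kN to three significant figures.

Buckling occurs about the weak axis: I_min = h·b³/12 with b = 37.9 mm (the shorter side).
I_min = 62.7×37.9³/12 = 2.844×10^5 mm⁴
I = 2.844×10^5 mm⁴ = 2.844×10^-7 m⁴
Effective length L_e = K·L = 2 × 0.987 = 1.974 m
P_cr = π²EI / L_e² = π² × 103×10⁹ × 2.844×10^-7 / 1.974² = 7.421×10^4 N

P_cr ≈ 74.2 kN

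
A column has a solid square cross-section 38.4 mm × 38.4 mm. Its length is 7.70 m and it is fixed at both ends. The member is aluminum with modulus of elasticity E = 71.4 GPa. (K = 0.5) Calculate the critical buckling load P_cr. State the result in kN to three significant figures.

I = a⁴/12 = 38.4⁴/12 = 1.812×10^5 mm⁴
I = 1.812×10^5 mm⁴ = 1.812×10^-7 m⁴
Effective length L_e = K·L = 0.5 × 7.70 = 3.850 m
P_cr = π²EI / L_e² = π² × 71.4×10⁹ × 1.812×10^-7 / 3.850² = 8.614×10^3 N

P_cr ≈ 8.61 kN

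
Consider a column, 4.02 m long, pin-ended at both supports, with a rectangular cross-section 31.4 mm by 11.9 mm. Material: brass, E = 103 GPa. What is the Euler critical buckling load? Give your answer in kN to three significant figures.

P_cr ≈ 0.277 kN

Buckling occurs about the weak axis: I_min = h·b³/12 with b = 11.9 mm (the shorter side).
I_min = 31.4×11.9³/12 = 4.409×10^3 mm⁴
I = 4.409×10^3 mm⁴ = 4.409×10^-9 m⁴
Effective length L_e = K·L = 1 × 4.02 = 4.020 m
P_cr = π²EI / L_e² = π² × 103×10⁹ × 4.409×10^-9 / 4.020² = 277.4 N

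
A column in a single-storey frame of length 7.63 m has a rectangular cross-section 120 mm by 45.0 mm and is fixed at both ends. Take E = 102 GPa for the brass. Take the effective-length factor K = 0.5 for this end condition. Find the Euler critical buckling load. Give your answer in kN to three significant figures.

P_cr ≈ 63.0 kN

Buckling occurs about the weak axis: I_min = h·b³/12 with b = 45.0 mm (the shorter side).
I_min = 120×45.0³/12 = 9.113×10^5 mm⁴
I = 9.113×10^5 mm⁴ = 9.113×10^-7 m⁴
Effective length L_e = K·L = 0.5 × 7.63 = 3.815 m
P_cr = π²EI / L_e² = π² × 102×10⁹ × 9.113×10^-7 / 3.815² = 6.303×10^4 N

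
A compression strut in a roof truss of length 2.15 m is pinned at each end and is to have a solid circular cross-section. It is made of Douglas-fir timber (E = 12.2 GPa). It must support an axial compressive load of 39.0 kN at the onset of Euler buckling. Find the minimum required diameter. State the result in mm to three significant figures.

L_e = K·L = 1 × 2.15 = 2.150 m
Required I = P_cr·L_e²/(π²E) = 3.900×10^4 × 2.150² / (π² × 1.22×10^10) = 1.497×10^-6 m⁴
I_req = 1.497×10^6 mm⁴
Solid circle: I = πd⁴/64  ⇒  d = (64I/π)^(1/4) = (64×1.497×10^6/π)^(1/4) = 74.3 mm

d ≈ 74.3 mm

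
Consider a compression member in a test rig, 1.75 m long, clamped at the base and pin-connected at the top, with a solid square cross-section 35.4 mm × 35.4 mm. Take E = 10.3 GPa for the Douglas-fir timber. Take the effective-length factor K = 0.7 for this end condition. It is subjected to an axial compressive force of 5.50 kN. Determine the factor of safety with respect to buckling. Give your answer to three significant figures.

I = a⁴/12 = 35.4⁴/12 = 1.309×10^5 mm⁴
I = 1.309×10^5 mm⁴ = 1.309×10^-7 m⁴
Effective length L_e = K·L = 0.7 × 1.75 = 1.225 m
P_cr = π²EI / L_e² = π² × 10.3×10⁹ × 1.309×10^-7 / 1.225² = 8.865×10^3 N
Factor of safety n = P_cr / P = 8.8654 / 5.50 = 1.61

n ≈ 1.61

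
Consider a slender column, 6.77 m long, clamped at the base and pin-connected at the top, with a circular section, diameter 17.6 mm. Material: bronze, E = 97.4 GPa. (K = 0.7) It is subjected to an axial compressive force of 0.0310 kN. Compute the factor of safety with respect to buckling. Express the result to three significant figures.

I = πd⁴/64 = π×17.6⁴/64 = 4.710×10^3 mm⁴
I = 4.710×10^3 mm⁴ = 4.710×10^-9 m⁴
Effective length L_e = K·L = 0.7 × 6.77 = 4.739 m
P_cr = π²EI / L_e² = π² × 97.4×10⁹ × 4.710×10^-9 / 4.739² = 201.6 N
Factor of safety n = P_cr / P = 0.20161 / 0.0310 = 6.50

n ≈ 6.50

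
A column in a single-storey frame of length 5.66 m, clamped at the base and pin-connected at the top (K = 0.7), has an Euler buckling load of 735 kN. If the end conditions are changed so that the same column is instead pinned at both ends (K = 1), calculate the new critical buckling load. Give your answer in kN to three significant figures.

P_cr ≈ 360 kN

P_cr ∝ 1/K², so P_cr,new = P_cr,old × (K_old/K_new)² = 735 × (0.7/1)²
= 735 × 0.4900 = 360 kN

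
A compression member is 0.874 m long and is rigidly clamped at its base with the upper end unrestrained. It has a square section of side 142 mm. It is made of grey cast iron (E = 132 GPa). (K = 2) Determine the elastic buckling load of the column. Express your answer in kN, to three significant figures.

I = a⁴/12 = 142⁴/12 = 3.388×10^7 mm⁴
I = 3.388×10^7 mm⁴ = 3.388×10^-5 m⁴
Effective length L_e = K·L = 2 × 0.874 = 1.748 m
P_cr = π²EI / L_e² = π² × 132×10⁹ × 3.388×10^-5 / 1.748² = 1.445×10^7 N

P_cr ≈ 14400 kN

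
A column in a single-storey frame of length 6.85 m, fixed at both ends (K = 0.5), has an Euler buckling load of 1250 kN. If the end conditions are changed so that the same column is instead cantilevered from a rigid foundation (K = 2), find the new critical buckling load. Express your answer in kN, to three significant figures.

P_cr ∝ 1/K², so P_cr,new = P_cr,old × (K_old/K_new)² = 1250 × (0.5/2)²
= 1250 × 0.06250 = 78.1 kN

P_cr ≈ 78.1 kN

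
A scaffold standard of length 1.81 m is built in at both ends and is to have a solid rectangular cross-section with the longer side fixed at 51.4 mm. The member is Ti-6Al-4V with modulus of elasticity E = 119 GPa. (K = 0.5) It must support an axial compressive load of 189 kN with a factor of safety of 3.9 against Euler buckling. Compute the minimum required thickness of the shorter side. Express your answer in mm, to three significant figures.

b ≈ 49.3 mm

Required P_cr = n·P = 3.9 × 189 = 737.1 kN
L_e = K·L = 0.5 × 1.81 = 0.9050 m
Required I = P_cr·L_e²/(π²E) = 7.371×10^5 × 0.9050² / (π² × 1.19×10^11) = 5.140×10^-7 m⁴
I_req = 5.140×10^5 mm⁴
Rectangle, weak axis: I_min = h·b³/12 with h = 51.4 mm fixed  ⇒  b = (12I/h)^(1/3) = 49.3 mm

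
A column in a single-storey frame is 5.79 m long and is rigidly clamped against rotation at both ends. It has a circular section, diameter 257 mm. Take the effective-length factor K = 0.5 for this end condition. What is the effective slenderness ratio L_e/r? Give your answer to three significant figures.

λ ≈ 45.1

I = πd⁴/64 = π×257⁴/64 = 2.141×10^8 mm⁴
A = 5.187×10^4 mm²;  r_min = √(I/A) = √(2.141×10^8/5.187×10^4) = 64.25 mm
L_e = K·L = 0.5 × 5.79 m = 2.895 m = 2895.0 mm
λ = L_e / r_min = 2895.0 / 64.25 = 45.1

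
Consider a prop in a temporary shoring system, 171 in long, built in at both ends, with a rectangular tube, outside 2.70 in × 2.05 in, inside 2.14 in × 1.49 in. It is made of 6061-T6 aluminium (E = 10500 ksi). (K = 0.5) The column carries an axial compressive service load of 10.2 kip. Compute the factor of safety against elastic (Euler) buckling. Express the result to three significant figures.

n ≈ 1.87

Weak-axis I_min = (h_o·b_o³ − h_i·b_i³)/12 with b_o = 2.05, b_i = 1.490 in (shorter outer/inner sides).
I_min = (2.70×2.05³ − 2.140×1.490³)/12 = 1.348 in⁴
Effective length L_e = K·L = 0.5 × 171 = 85.50 in
P_cr = π²EI / L_e² = π² × 10500×10³ × 1.348 / 85.50² = 1.912×10^4 lb
Factor of safety n = P_cr / P = 19.116 / 10.2 = 1.87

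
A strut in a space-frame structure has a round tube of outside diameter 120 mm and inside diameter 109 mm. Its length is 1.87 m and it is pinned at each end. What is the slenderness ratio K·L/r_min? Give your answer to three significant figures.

d_o = 120 mm, d_i = 109 mm
I = π(d_o⁴ − d_i⁴)/64 = π(120⁴ − 109.0⁴)/64 = 3.250×10^6 mm⁴
A = 1.978×10^3 mm²;  r_min = √(I/A) = √(3.250×10^6/1.978×10^3) = 40.53 mm
L_e = K·L = 1 × 1.87 m = 1.870 m = 1870.0 mm
λ = L_e / r_min = 1870.0 / 40.53 = 46.1

λ ≈ 46.1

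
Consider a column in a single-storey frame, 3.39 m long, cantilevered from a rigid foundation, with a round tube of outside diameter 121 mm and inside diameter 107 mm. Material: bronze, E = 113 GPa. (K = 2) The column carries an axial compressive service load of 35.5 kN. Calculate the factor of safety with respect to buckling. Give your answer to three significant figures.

d_o = 121 mm, d_i = 107 mm
I = π(d_o⁴ − d_i⁴)/64 = π(121⁴ − 107.0⁴)/64 = 4.088×10^6 mm⁴
I = 4.088×10^6 mm⁴ = 4.088×10^-6 m⁴
Effective length L_e = K·L = 2 × 3.39 = 6.780 m
P_cr = π²EI / L_e² = π² × 113×10⁹ × 4.088×10^-6 / 6.780² = 9.918×10^4 N
Factor of safety n = P_cr / P = 99.180 / 35.5 = 2.79

n ≈ 2.79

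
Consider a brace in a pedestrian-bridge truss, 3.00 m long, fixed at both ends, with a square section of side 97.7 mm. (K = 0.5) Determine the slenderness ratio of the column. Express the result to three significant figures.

I = a⁴/12 = 97.7⁴/12 = 7.593×10^6 mm⁴
A = 9.545×10^3 mm²;  r_min = √(I/A) = √(7.593×10^6/9.545×10^3) = 28.20 mm
L_e = K·L = 0.5 × 3.00 m = 1.500 m = 1500.0 mm
λ = L_e / r_min = 1500.0 / 28.20 = 53.2

λ ≈ 53.2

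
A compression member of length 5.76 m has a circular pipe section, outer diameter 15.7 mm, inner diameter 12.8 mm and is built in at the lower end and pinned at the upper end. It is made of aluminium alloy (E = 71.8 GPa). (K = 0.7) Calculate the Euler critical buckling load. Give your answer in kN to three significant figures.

P_cr ≈ 0.0726 kN

d_o = 15.7 mm, d_i = 12.8 mm
I = π(d_o⁴ − d_i⁴)/64 = π(15.7⁴ − 12.80⁴)/64 = 1.665×10^3 mm⁴
I = 1.665×10^3 mm⁴ = 1.665×10^-9 m⁴
Effective length L_e = K·L = 0.7 × 5.76 = 4.032 m
P_cr = π²EI / L_e² = π² × 71.8×10⁹ × 1.665×10^-9 / 4.032² = 72.57 N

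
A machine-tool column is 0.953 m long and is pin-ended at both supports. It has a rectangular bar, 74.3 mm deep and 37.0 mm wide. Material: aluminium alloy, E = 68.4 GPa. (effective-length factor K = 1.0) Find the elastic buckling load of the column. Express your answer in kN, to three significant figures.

Buckling occurs about the weak axis: I_min = h·b³/12 with b = 37.0 mm (the shorter side).
I_min = 74.3×37.0³/12 = 3.136×10^5 mm⁴
I = 3.136×10^5 mm⁴ = 3.136×10^-7 m⁴
Effective length L_e = K·L = 1 × 0.953 = 0.9530 m
P_cr = π²EI / L_e² = π² × 68.4×10⁹ × 3.136×10^-7 / 0.9530² = 2.331×10^5 N

P_cr ≈ 233 kN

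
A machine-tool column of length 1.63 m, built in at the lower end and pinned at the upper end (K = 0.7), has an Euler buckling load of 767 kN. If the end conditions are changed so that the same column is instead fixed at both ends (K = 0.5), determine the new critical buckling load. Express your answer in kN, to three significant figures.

P_cr ≈ 1500 kN

P_cr ∝ 1/K², so P_cr,new = P_cr,old × (K_old/K_new)² = 767 × (0.7/0.5)²
= 767 × 1.960 = 1500 kN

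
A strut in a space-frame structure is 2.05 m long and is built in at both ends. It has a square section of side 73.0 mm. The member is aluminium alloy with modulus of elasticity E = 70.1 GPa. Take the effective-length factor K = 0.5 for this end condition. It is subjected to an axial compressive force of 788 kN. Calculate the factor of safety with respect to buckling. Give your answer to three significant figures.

I = a⁴/12 = 73.0⁴/12 = 2.367×10^6 mm⁴
I = 2.367×10^6 mm⁴ = 2.367×10^-6 m⁴
Effective length L_e = K·L = 0.5 × 2.05 = 1.025 m
P_cr = π²EI / L_e² = π² × 70.1×10⁹ × 2.367×10^-6 / 1.025² = 1.558×10^6 N
Factor of safety n = P_cr / P = 1558.4 / 788 = 1.98

n ≈ 1.98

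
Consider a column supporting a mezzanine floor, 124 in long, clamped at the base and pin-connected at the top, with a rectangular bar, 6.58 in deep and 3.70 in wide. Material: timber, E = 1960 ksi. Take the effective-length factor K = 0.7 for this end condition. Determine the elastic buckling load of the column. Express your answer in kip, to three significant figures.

P_cr ≈ 71.3 kip

Buckling occurs about the weak axis: I_min = h·b³/12 with b = 3.70 in (the shorter side).
I_min = 6.58×3.70³/12 = 27.77 in⁴
Effective length L_e = K·L = 0.7 × 124 = 86.80 in
P_cr = π²EI / L_e² = π² × 1960×10³ × 27.77 / 86.80² = 7.131×10^4 lb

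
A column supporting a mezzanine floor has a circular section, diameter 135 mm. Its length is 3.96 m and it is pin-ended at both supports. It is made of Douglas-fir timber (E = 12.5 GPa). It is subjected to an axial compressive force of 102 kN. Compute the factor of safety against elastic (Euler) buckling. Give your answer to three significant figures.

I = πd⁴/64 = π×135⁴/64 = 1.630×10^7 mm⁴
I = 1.630×10^7 mm⁴ = 1.630×10^-5 m⁴
Effective length L_e = K·L = 1 × 3.96 = 3.960 m
P_cr = π²EI / L_e² = π² × 12.5×10⁹ × 1.630×10^-5 / 3.960² = 1.283×10^5 N
Factor of safety n = P_cr / P = 128.27 / 102 = 1.26

n ≈ 1.26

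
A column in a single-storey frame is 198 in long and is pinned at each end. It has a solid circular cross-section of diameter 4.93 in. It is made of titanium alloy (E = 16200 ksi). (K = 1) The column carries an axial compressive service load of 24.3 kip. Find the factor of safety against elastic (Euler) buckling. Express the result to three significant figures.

I = πd⁴/64 = π×4.93⁴/64 = 29.00 in⁴
Effective length L_e = K·L = 1 × 198 = 198.0 in
P_cr = π²EI / L_e² = π² × 16200×10³ × 29.00 / 198.0² = 1.183×10^5 lb
Factor of safety n = P_cr / P = 118.26 / 24.3 = 4.87

n ≈ 4.87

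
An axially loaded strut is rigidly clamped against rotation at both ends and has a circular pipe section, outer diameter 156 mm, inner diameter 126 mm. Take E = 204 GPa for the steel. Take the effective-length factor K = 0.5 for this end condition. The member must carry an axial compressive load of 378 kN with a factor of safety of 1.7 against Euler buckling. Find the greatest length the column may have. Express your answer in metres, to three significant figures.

L_max ≈ 14.5 m

d_o = 156 mm, d_i = 126 mm
I = π(d_o⁴ − d_i⁴)/64 = π(156⁴ − 126.0⁴)/64 = 1.670×10^7 mm⁴
I = 1.670×10^-5 m⁴
Required critical load P_cr = n·P = 1.7 × 378 = 642.6 kN = 6.426×10^5 N
From P_cr = π²EI/(K·L)²:  L = (1/K)·√(π²EI/P_cr) = (1/0.5)·√(π²×2.04×10^11×1.670×10^-5/6.426×10^5)
L = 14.5 m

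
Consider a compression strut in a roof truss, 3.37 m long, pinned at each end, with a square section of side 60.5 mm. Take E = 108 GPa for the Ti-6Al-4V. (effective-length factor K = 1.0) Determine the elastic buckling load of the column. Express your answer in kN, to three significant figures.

I = a⁴/12 = 60.5⁴/12 = 1.116×10^6 mm⁴
I = 1.116×10^6 mm⁴ = 1.116×10^-6 m⁴
Effective length L_e = K·L = 1 × 3.37 = 3.370 m
P_cr = π²EI / L_e² = π² × 108×10⁹ × 1.116×10^-6 / 3.370² = 1.048×10^5 N

P_cr ≈ 105 kN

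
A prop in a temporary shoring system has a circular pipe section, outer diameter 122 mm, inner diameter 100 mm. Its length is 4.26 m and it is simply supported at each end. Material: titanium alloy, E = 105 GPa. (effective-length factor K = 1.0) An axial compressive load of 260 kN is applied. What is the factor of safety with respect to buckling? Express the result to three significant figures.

n ≈ 1.31

d_o = 122 mm, d_i = 100 mm
I = π(d_o⁴ − d_i⁴)/64 = π(122⁴ − 100.0⁴)/64 = 5.966×10^6 mm⁴
I = 5.966×10^6 mm⁴ = 5.966×10^-6 m⁴
Effective length L_e = K·L = 1 × 4.26 = 4.260 m
P_cr = π²EI / L_e² = π² × 105×10⁹ × 5.966×10^-6 / 4.260² = 3.407×10^5 N
Factor of safety n = P_cr / P = 340.67 / 260 = 1.31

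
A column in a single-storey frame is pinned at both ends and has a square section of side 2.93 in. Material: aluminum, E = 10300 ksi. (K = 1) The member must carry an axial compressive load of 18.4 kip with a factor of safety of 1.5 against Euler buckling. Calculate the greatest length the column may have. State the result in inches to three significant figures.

L_max ≈ 150 in

I = a⁴/12 = 2.93⁴/12 = 6.142 in⁴
Required critical load P_cr = n·P = 1.5 × 18.4 = 27.60 kip = 2.760×10^4 lb
From P_cr = π²EI/(K·L)²:  L = (1/K)·√(π²EI/P_cr) = (1/1)·√(π²×1.03×10^7×6.142/2.760×10^4)
L = 150 in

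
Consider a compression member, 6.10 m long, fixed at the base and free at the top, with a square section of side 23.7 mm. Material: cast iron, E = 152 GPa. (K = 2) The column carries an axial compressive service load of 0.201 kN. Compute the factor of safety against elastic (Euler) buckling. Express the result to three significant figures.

I = a⁴/12 = 23.7⁴/12 = 2.629×10^4 mm⁴
I = 2.629×10^4 mm⁴ = 2.629×10^-8 m⁴
Effective length L_e = K·L = 2 × 6.10 = 12.20 m
P_cr = π²EI / L_e² = π² × 152×10⁹ × 2.629×10^-8 / 12.20² = 265.0 N
Factor of safety n = P_cr / P = 0.26499 / 0.201 = 1.32

n ≈ 1.32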